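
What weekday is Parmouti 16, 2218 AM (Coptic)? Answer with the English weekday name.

Equivalently 28 April 2502 Gregorian, JDN 2635014.
Since JDN mod 7 = 4 (0 = Monday), the day is Friday.

Friday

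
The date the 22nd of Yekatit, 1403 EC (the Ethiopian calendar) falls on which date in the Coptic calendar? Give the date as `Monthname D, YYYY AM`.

Meshir 22, 1127 AM

The source date corresponds to 25 February 1411 in the proleptic Gregorian calendar (JDN 2236472).
That day falls on 22 Meshir 1127 AM in the Coptic calendar.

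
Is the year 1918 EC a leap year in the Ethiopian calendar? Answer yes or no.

1918 mod 4 = 2; in the Ethiopian calendar a year is leap when year mod 4 = 3, so it is a common year.

no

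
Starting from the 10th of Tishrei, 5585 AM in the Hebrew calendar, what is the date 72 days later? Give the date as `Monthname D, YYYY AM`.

Kislev 22, 5585 AM

JDN of the 10th of Tishrei, 5585 AM = 2387537.
2387537 + 72 = 2387609.
JDN 2387609 in the Hebrew calendar is Kislev 22, 5585 AM.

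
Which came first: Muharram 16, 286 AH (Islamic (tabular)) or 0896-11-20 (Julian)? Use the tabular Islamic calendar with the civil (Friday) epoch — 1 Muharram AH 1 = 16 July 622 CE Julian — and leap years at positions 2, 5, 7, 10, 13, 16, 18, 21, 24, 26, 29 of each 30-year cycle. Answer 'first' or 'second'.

First date → JDN 2049449; second date → JDN 2048646.
JDN 2048646 < JDN 2049449, so the second date is earlier.

second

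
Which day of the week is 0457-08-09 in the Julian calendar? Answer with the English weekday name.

Friday

Equivalently 10 August 457 Gregorian, JDN 1888198.
Since JDN mod 7 = 4 (0 = Monday), the day is Friday.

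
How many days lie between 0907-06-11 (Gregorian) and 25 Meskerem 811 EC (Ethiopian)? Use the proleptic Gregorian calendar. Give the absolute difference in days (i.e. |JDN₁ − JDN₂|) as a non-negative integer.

JDN of the first date = 2052496.
JDN of the second date = 2020097.
|2020097 − 2052496| = 32399.

32399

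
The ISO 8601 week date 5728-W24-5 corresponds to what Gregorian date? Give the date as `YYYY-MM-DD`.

ISO week 1 of 5728 is the week containing the first Thursday of 5728.
Week 24, day 5 (Friday) lands on 5728-06-11.

5728-06-11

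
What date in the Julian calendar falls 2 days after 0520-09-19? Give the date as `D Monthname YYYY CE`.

The starting date is JDN 1911250; 1911250 + 2 = 1911252.
JDN 1911252 corresponds to 21 September 520 CE.

21 September 520 CE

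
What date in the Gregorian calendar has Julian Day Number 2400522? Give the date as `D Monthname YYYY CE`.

Counting from JDN 2299161 = 15 Oct 1582 gives an offset of 101361 days.

21 April 1860 CE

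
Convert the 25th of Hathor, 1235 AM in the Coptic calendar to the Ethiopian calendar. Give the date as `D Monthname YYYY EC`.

25 Hidar 1511 EC

Both dates share Julian Day Number 2275832; in the Ethiopian calendar that is 25 Hidar 1511 EC.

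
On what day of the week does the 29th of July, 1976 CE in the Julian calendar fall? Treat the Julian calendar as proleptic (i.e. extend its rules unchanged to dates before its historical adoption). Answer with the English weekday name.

Wednesday

This is JDN 2443002 (11 August 1976 Gregorian).
JDN 2443002 mod 7 = 2, and JDN 0 was a Monday, so this is a Wednesday.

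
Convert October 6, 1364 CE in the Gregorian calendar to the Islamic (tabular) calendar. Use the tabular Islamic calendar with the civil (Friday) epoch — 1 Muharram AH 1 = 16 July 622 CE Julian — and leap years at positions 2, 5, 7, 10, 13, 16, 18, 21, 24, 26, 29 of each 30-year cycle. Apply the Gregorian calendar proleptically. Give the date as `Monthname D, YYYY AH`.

Muharram 1, 766 AH

Both dates share Julian Day Number 2219530; in the tabular Islamic calendar that is 1 Muharram 766 AH.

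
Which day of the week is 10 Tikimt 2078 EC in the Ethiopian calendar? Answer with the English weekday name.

Saturday

Equivalently 20 October 2085 Gregorian, JDN 2482884.
Since JDN mod 7 = 5 (0 = Monday), the day is Saturday.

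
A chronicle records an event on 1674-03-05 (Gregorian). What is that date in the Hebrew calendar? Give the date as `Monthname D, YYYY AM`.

Both dates share Julian Day Number 2332540; in the Hebrew calendar that is 27 Adar I 5434 AM.

Adar I 27, 5434 AM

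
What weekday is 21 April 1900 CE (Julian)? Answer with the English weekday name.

Friday

Equivalently 4 May 1900 Gregorian, JDN 2415144.
JDN 2415144 mod 7 = 4, and JDN 0 was a Monday, so this is a Friday.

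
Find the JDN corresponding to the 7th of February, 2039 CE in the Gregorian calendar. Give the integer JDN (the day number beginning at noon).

JDN 2299161 is 15 October 1582 CE (Gregorian); the target day is +166666 days from there, so JDN = 2465827.

2465827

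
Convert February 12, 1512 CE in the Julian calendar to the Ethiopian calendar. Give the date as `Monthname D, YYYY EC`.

Yekatit 17, 1504 EC

Julian Day Number of the source date = 2273358.
Converting JDN 2273358 to the Ethiopian calendar gives 17 Yekatit 1504 EC.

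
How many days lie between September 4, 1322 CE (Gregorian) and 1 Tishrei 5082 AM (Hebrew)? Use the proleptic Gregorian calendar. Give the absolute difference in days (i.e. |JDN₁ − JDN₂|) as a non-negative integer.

First date → JDN 2204157; second date → JDN 2203820.
The interval is |2204157 − 2203820| = 337 days.

337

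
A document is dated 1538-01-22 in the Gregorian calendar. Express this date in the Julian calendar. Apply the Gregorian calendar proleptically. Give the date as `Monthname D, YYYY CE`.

The Julian–Gregorian offset here is 10 days (Julian trailing).
22 January 1538 Gregorian − 10 days → 12 January 1538 Julian.

January 12, 1538 CE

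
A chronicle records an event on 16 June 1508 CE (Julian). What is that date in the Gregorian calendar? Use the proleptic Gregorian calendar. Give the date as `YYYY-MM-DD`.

1508-06-26

The Julian–Gregorian offset here is 10 days (Julian trailing).
16 June 1508 Julian + 10 days → 26 June 1508 Gregorian.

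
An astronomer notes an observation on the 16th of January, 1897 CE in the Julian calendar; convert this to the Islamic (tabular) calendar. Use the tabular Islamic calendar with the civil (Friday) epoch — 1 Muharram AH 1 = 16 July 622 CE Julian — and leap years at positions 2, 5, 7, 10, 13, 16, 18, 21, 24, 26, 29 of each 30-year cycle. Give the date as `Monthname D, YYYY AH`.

Julian Day Number of the source date = 2413953.
Converting JDN 2413953 to the tabular Islamic calendar gives 24 Sha'ban 1314 AH.

Sha'ban 24, 1314 AH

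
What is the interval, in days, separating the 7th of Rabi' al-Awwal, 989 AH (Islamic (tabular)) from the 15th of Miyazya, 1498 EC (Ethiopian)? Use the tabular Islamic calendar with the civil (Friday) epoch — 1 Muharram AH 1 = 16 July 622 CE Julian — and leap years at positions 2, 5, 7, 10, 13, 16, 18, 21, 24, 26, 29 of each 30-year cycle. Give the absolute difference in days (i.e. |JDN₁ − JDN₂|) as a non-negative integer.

First date → JDN 2298619; second date → JDN 2271224.
The interval is |2298619 − 2271224| = 27395 days.

27395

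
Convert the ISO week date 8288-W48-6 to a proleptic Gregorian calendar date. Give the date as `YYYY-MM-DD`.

8288-12-01

ISO week 1 of 8288 is the week containing the first Thursday of 8288.
Week 48, day 6 (Saturday) lands on 8288-12-01.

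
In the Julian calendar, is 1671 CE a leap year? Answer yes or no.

1671 mod 4 = 3, so it is a common year in the Julian calendar.

no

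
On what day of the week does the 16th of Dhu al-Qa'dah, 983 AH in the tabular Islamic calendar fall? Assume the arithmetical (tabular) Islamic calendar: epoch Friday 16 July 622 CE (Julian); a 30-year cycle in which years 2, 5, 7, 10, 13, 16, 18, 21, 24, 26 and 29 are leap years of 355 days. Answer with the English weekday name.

Thursday

Equivalently 26 February 1576 Gregorian, JDN 2296738.
2296738 ≡ 3 (mod 7); counting from Monday = 0 gives Thursday.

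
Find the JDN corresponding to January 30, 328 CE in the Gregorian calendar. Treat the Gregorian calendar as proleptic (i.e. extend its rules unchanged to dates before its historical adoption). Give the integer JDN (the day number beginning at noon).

1840888

JDN 2400001 is 17 November 1858 CE (Gregorian), MJD 0; the target day is −559113 days from there, so JDN = 1840888.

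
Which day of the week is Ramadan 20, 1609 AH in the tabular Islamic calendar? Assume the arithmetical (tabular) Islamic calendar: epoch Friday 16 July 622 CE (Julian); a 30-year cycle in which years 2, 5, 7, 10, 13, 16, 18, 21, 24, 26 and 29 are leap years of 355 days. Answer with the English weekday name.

In the Gregorian calendar this is 13 May 2183 (JDN 2518517).
JDN 2518517 mod 7 = 1, and JDN 0 was a Monday, so this is a Tuesday.

Tuesday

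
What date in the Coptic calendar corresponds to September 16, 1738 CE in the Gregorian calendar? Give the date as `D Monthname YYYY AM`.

8 Thout 1455 AM

Both dates share Julian Day Number 2356110; in the Coptic calendar that is 8 Thout 1455 AM.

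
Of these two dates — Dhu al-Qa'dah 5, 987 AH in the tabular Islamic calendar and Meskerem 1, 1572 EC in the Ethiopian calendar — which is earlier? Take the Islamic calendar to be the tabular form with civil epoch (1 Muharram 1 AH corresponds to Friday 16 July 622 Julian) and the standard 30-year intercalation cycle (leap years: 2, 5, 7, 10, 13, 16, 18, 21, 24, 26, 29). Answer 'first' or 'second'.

Converting both to JDN: 2298145 vs 2298029; the smaller is the second.

second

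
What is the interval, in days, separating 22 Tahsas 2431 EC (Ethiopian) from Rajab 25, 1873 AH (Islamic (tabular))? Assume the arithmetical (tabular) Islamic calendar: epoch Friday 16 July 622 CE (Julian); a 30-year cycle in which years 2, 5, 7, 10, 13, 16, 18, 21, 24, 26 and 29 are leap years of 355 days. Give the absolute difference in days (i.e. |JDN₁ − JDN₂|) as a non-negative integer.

First date → JDN 2611889; second date → JDN 2612015.
The interval is |2611889 − 2612015| = 126 days.

126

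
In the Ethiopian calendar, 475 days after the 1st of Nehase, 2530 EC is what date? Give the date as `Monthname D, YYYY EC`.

The starting date is JDN 2648268; 2648268 + 475 = 2648743.
JDN 2648743 corresponds to Hidar 15, 2532 EC.

Hidar 15, 2532 EC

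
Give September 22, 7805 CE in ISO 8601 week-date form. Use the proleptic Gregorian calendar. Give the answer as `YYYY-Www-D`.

The weekday is Sunday (ISO weekday 7).
That Sunday belongs to ISO week 38 of ISO year 7805.

7805-W38-7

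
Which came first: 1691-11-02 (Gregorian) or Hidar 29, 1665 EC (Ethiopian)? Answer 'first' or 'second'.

second

Converting both to JDN: 2338991 vs 2332085; the smaller is the second.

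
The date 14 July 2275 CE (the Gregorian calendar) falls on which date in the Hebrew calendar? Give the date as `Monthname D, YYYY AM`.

Both dates share Julian Day Number 2552181; in the Hebrew calendar that is 20 Tammuz 6035 AM.

Tammuz 20, 6035 AM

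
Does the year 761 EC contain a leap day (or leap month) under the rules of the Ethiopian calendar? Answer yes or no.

no

761 mod 4 = 1; in the Ethiopian calendar a year is leap when year mod 4 = 3, so it is a common year.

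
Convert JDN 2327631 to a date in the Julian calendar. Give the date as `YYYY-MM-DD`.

JDN 2327631 is 25 September 1660 in the Gregorian calendar.
In the Julian calendar that day is 1660-09-15.

1660-09-15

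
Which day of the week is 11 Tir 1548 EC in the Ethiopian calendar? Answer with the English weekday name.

Equivalently 17 January 1556 Gregorian, JDN 2289393.
Since JDN mod 7 = 1 (0 = Monday), the day is Tuesday.

Tuesday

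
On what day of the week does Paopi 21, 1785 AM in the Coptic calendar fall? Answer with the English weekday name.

Equivalently 31 October 2068 Gregorian, JDN 2476686.
Since JDN mod 7 = 2 (0 = Monday), the day is Wednesday.

Wednesday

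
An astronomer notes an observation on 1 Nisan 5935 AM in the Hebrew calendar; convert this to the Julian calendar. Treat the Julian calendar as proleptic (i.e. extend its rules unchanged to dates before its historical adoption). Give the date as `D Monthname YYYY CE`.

9 March 2175 CE

Julian Day Number of the source date = 2515544.
Converting JDN 2515544 to the Julian calendar gives 9 March 2175 CE.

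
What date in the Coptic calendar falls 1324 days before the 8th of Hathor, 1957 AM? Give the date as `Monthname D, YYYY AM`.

Counting 1324 days back from JDN 2539526 reaches JDN 2538202, which is Paremhat 25, 1953 AM.

Paremhat 25, 1953 AM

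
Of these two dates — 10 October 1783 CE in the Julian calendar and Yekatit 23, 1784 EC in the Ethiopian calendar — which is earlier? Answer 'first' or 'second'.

The two dates have Julian Day Numbers 2372581 and 2375634 respectively.
Since 2372581 < 2375634, the first date comes first.

first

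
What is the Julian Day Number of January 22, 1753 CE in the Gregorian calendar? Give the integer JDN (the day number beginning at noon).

JDN 2299161 is 15 October 1582 CE (Gregorian); the target day is +62191 days from there, so JDN = 2361352.

2361352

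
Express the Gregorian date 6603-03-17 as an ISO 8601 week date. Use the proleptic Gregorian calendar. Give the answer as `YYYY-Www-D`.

6603-W11-4

The weekday is Thursday (ISO weekday 4).
That Thursday belongs to ISO week 11 of ISO year 6603.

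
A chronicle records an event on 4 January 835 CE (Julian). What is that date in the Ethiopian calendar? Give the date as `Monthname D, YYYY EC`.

The source date corresponds to 8 January 835 in the proleptic Gregorian calendar (JDN 2026045).
That day falls on 9 Tir 827 EC in the Ethiopian calendar.

Tir 9, 827 EC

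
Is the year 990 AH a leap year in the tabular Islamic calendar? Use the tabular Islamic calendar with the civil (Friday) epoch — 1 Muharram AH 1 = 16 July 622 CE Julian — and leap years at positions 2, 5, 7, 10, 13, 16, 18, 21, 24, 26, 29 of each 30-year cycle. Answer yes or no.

no

Year 990 AH is year 30 of its 30-year cycle; leap positions are 2, 5, 7, 10, 13, 16, 18, 21, 24, 26, 29, so it is a common year (354 days).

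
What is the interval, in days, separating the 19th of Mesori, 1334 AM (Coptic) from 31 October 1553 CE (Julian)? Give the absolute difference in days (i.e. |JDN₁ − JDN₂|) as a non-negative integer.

First date → JDN 2312256; second date → JDN 2288595.
The interval is |2312256 − 2288595| = 23661 days.

23661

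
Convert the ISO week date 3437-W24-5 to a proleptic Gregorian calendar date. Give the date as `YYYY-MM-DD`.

ISO week 1 of 3437 is the week containing the first Thursday of 3437.
Week 24, day 5 (Friday) lands on 3437-06-16.

3437-06-16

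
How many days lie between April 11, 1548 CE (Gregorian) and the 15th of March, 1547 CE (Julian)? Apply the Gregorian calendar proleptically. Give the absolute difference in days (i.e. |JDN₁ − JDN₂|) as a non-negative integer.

JDN of the first date = 2286556.
JDN of the second date = 2286173.
|2286173 − 2286556| = 383.

383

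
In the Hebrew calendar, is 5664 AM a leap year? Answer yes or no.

Hebrew year 5664 is year 2 of its 19-year Metonic cycle; leap years are at positions 3, 6, 8, 11, 14, 17, 19, so it is a common year (12 months).

no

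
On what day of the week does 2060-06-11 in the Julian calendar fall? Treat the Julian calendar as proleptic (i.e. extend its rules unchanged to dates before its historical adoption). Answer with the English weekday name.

Thursday

This is JDN 2473635 (24 June 2060 Gregorian).
2473635 ≡ 3 (mod 7); counting from Monday = 0 gives Thursday.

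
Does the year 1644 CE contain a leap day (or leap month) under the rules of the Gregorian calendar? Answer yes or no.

1644 is divisible by 4 and not by 100, so it is a leap year.

yes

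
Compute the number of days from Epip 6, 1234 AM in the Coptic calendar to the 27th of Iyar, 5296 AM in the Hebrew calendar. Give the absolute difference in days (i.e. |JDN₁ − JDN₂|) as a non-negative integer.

6532

JDN of the first date = 2275688.
JDN of the second date = 2282220.
|2282220 − 2275688| = 6532.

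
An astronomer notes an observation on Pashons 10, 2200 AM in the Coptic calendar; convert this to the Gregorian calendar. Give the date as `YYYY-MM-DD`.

Both dates share Julian Day Number 2628464; in the Gregorian calendar that is 21 May 2484 CE.

2484-05-21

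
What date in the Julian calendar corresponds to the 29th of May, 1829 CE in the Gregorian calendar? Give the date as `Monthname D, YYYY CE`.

May 17, 1829 CE

For dates in this range the Gregorian date is 12 days ahead of the Julian.
29 May 1829 Gregorian − 12 days → 17 May 1829 Julian.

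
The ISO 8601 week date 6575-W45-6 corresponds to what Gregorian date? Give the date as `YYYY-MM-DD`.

ISO week 1 of 6575 is the week containing the first Thursday of 6575.
Week 45, day 6 (Saturday) lands on 6575-11-11.

6575-11-11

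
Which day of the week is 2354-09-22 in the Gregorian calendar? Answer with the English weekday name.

Wednesday

Since JDN mod 7 = 2 (0 = Monday), the day is Wednesday.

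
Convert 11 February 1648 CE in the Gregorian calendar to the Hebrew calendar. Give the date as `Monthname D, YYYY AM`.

Julian Day Number of the source date = 2323021.
Converting JDN 2323021 to the Hebrew calendar gives 18 Shevat 5408 AM.

Shevat 18, 5408 AM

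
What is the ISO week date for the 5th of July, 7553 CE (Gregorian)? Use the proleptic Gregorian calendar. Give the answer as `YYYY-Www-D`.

7553-W27-7

The weekday is Sunday (ISO weekday 7).
That Sunday belongs to ISO week 27 of ISO year 7553.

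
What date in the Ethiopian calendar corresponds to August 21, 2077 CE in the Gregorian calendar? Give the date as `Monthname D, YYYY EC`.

Nehase 15, 2069 EC

Both dates share Julian Day Number 2479902; in the Ethiopian calendar that is 15 Nehase 2069 EC.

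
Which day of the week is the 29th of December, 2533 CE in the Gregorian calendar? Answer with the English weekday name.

JDN 2646582 mod 7 = 1, and JDN 0 was a Monday, so this is a Tuesday.

Tuesday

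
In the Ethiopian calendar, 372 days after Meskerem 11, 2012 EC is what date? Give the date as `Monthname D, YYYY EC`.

JDN of Meskerem 11, 2012 EC = 2458749.
2458749 + 372 = 2459121.
JDN 2459121 in the Ethiopian calendar is Meskerem 18, 2013 EC.

Meskerem 18, 2013 EC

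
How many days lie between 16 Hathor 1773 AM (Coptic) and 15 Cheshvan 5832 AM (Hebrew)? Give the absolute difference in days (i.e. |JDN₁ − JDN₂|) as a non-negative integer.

JDN of the first date = 2472328.
JDN of the second date = 2477788.
|2477788 − 2472328| = 5460.

5460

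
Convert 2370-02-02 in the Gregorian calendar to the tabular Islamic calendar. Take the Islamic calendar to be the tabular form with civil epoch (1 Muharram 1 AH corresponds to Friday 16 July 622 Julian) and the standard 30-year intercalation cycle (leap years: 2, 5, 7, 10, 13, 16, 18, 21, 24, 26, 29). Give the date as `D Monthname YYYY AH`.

5 Rabi' al-Awwal 1802 AH

Both dates share Julian Day Number 2586717; in the tabular Islamic calendar that is 5 Rabi' al-Awwal 1802 AH.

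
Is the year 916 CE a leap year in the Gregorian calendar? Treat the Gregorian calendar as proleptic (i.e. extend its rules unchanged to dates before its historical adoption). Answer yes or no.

yes

916 is divisible by 4 and not by 100, so it is a leap year.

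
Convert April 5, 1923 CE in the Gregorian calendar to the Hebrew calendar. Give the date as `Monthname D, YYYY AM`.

Nisan 19, 5683 AM

Julian Day Number of the source date = 2423515.
Converting JDN 2423515 to the Hebrew calendar gives 19 Nisan 5683 AM.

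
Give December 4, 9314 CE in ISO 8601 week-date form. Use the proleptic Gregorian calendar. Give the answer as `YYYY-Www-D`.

9314-W49-2

The weekday is Tuesday (ISO weekday 2).
That Tuesday belongs to ISO week 49 of ISO year 9314.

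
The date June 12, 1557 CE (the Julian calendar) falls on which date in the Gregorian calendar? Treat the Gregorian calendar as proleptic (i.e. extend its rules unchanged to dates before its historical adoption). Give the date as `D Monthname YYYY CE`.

22 June 1557 CE

At this point the Julian calendar is 10 days behind the Gregorian.
12 June 1557 Julian + 10 days → 22 June 1557 Gregorian.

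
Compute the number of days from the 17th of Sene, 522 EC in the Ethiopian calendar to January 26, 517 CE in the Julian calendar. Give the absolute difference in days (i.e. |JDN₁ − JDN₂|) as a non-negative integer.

4884

JDN of the first date = 1914802.
JDN of the second date = 1909918.
|1909918 − 1914802| = 4884.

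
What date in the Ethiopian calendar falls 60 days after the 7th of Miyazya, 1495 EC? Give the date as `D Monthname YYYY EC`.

7 Sene 1495 EC

Counting 60 days forward from JDN 2270120 reaches JDN 2270180, which is 7 Sene 1495 EC.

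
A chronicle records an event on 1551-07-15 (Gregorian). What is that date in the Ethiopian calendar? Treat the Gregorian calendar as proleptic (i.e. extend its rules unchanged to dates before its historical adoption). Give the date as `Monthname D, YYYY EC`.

Hamle 11, 1543 EC

Julian Day Number of the source date = 2287746.
Converting JDN 2287746 to the Ethiopian calendar gives 11 Hamle 1543 EC.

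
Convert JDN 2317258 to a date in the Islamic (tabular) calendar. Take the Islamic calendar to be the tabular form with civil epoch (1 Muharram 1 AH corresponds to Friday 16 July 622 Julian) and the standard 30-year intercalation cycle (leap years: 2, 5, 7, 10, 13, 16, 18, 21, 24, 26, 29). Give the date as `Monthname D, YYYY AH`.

The Gregorian equivalent of JDN 2317258 is 2 May 1632.
In the tabular Islamic calendar that day is Shawwal 12, 1041 AH.

Shawwal 12, 1041 AH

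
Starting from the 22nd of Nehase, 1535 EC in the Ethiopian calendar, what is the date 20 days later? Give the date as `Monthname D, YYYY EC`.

The starting date is JDN 2284865; 2284865 + 20 = 2284885.
JDN 2284885 corresponds to Meskerem 6, 1536 EC.

Meskerem 6, 1536 EC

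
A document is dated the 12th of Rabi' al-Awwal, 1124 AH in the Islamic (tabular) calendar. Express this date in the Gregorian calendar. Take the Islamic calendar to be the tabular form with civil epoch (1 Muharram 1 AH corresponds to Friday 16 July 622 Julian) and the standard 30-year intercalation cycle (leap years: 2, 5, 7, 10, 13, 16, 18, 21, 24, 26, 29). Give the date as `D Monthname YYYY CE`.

19 April 1712 CE

Both dates share Julian Day Number 2346464; in the Gregorian calendar that is 19 April 1712 CE.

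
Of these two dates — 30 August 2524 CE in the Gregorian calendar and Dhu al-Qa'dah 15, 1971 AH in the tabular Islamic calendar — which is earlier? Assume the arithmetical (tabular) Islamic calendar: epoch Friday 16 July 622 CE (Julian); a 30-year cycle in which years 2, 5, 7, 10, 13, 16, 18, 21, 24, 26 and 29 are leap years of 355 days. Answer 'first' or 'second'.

first

Converting both to JDN: 2643174 vs 2646851; the smaller is the first.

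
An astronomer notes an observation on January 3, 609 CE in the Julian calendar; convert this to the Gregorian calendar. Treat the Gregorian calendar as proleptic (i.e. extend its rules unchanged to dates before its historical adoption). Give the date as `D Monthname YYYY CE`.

For dates in this range the Gregorian date is 3 days ahead of the Julian.
3 January 609 Julian + 3 days → 6 January 609 Gregorian.

6 January 609 CE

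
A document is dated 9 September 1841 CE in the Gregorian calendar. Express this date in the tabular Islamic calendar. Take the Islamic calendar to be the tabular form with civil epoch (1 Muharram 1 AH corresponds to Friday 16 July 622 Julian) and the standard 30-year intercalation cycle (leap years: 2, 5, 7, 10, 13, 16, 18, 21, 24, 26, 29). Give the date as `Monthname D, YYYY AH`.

Rajab 22, 1257 AH

Both dates share Julian Day Number 2393723; in the tabular Islamic calendar that is 22 Rajab 1257 AH.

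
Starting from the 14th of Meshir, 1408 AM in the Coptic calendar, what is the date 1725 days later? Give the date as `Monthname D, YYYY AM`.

Counting 1725 days forward from JDN 2339100 reaches JDN 2340825, which is Hathor 3, 1413 AM.

Hathor 3, 1413 AM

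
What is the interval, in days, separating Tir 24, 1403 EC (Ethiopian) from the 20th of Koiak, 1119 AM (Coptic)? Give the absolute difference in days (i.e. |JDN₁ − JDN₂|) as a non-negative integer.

JDN of the first date = 2236444.
JDN of the second date = 2233488.
|2233488 − 2236444| = 2956.

2956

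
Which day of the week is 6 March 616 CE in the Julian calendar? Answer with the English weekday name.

Saturday

In the proleptic Gregorian calendar this is 9 March 616 (JDN 1946117).
Since JDN mod 7 = 5 (0 = Monday), the day is Saturday.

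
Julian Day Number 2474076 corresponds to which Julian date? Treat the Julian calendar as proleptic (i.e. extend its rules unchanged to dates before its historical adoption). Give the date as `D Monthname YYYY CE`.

JDN 2474076 is 8 September 2061 in the Gregorian calendar.
In the Julian calendar that day is 26 August 2061 CE.

26 August 2061 CE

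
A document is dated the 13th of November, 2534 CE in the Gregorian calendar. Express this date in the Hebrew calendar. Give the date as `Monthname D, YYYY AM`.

Kislev 5, 6295 AM

Both dates share Julian Day Number 2646901; in the Hebrew calendar that is 5 Kislev 6295 AM.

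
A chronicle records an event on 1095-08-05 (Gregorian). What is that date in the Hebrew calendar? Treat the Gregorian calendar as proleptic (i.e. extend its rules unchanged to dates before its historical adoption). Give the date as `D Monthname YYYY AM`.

Both dates share Julian Day Number 2121217; in the Hebrew calendar that is 25 Av 4855 AM.

25 Av 4855 AM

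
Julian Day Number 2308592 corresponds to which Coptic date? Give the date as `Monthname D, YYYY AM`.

Mesori 7, 1324 AM

The Gregorian equivalent of JDN 2308592 is 10 August 1608.
In the Coptic calendar that day is Mesori 7, 1324 AM.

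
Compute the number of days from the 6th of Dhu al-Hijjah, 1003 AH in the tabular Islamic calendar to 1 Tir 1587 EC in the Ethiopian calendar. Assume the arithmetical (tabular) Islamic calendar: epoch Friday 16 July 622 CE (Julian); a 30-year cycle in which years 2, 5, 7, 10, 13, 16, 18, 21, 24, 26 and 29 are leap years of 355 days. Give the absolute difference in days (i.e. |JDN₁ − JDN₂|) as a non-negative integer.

218

JDN of the first date = 2303845.
JDN of the second date = 2303627.
|2303627 − 2303845| = 218.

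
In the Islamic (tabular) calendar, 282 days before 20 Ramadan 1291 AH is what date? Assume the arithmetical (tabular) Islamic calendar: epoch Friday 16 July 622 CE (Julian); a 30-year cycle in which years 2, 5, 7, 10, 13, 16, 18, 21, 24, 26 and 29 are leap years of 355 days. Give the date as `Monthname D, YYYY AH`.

Dhu al-Hijjah 3, 1290 AH

Counting 282 days back from JDN 2405828 reaches JDN 2405546, which is Dhu al-Hijjah 3, 1290 AH.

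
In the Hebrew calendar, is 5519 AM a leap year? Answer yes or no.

no

Hebrew year 5519 is year 9 of its 19-year Metonic cycle; leap years are at positions 3, 6, 8, 11, 14, 17, 19, so it is a common year (12 months).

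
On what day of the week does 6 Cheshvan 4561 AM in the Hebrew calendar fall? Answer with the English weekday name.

Equivalently 2 November 800 Gregorian, JDN 2013560.
Since JDN mod 7 = 3 (0 = Monday), the day is Thursday.

Thursday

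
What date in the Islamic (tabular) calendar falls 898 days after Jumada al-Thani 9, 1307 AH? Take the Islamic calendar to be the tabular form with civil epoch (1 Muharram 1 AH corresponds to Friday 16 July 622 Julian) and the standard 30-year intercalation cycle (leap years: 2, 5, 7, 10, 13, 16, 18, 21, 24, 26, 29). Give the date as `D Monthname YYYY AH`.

The starting date is JDN 2411399; 2411399 + 898 = 2412297.
JDN 2412297 corresponds to 21 Dhu al-Hijjah 1309 AH.

21 Dhu al-Hijjah 1309 AH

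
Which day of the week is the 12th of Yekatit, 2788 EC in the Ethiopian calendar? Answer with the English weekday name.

Monday

In the Gregorian calendar this is 26 February 2796 (JDN 2742334).
2742334 ≡ 0 (mod 7); counting from Monday = 0 gives Monday.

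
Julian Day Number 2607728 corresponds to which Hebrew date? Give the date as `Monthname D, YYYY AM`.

Av 19, 6187 AM

The Gregorian equivalent of JDN 2607728 is 13 August 2427.
In the Hebrew calendar that day is Av 19, 6187 AM.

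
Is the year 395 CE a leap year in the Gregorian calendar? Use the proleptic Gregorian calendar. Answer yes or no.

395 is not divisible by 4, so it is a common year.

no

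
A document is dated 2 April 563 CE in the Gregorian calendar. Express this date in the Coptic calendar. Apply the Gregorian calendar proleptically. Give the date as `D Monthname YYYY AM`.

Both dates share Julian Day Number 1926783; in the Coptic calendar that is 5 Parmouti 279 AM.

5 Parmouti 279 AM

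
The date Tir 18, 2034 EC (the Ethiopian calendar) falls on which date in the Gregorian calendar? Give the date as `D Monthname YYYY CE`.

Julian Day Number of the source date = 2466911.
Converting JDN 2466911 to the Gregorian calendar gives 26 January 2042 CE.

26 January 2042 CE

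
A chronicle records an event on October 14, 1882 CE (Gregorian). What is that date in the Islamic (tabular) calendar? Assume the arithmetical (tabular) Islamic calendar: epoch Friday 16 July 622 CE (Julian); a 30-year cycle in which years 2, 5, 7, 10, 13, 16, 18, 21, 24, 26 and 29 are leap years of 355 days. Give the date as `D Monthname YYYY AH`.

1 Dhu al-Hijjah 1299 AH

Both dates share Julian Day Number 2408733; in the tabular Islamic calendar that is 1 Dhu al-Hijjah 1299 AH.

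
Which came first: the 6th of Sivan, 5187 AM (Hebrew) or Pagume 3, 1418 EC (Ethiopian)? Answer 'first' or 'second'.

second

The two dates have Julian Day Numbers 2242421 and 2242142 respectively.
Since 2242142 < 2242421, the second date comes first.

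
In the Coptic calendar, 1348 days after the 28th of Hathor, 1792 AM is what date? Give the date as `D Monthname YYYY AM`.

The starting date is JDN 2479280; 2479280 + 1348 = 2480628.
JDN 2480628 corresponds to 11 Mesori 1795 AM.

11 Mesori 1795 AM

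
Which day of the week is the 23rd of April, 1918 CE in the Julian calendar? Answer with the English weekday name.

Monday

Equivalently 6 May 1918 Gregorian, JDN 2421720.
2421720 ≡ 0 (mod 7); counting from Monday = 0 gives Monday.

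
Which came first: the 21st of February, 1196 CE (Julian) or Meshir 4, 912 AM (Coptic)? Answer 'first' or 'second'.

Converting both to JDN: 2157948 vs 2157926; the smaller is the second.

second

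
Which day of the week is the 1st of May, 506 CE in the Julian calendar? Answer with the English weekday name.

In the proleptic Gregorian calendar this is 3 May 506 (JDN 1905995).
JDN 1905995 mod 7 = 0, and JDN 0 was a Monday, so this is a Monday.

Monday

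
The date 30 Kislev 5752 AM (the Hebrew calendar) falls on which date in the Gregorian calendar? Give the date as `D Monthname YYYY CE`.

Both dates share Julian Day Number 2448598; in the Gregorian calendar that is 7 December 1991 CE.

7 December 1991 CE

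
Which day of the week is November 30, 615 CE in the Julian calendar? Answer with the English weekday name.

Sunday

This is JDN 1946020 (3 December 615 Gregorian).
JDN 1946020 mod 7 = 6, and JDN 0 was a Monday, so this is a Sunday.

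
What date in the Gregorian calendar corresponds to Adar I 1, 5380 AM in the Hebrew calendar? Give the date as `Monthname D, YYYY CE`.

Both dates share Julian Day Number 2312788; in the Gregorian calendar that is 5 February 1620 CE.

February 5, 1620 CE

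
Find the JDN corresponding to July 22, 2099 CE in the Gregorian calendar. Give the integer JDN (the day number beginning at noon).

JDN 2400001 is 17 November 1858 CE (Gregorian), MJD 0; the target day is +87906 days from there, so JDN = 2487907.

2487907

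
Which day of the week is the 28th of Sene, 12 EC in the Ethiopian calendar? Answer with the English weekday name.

Equivalently 20 June 20 Gregorian, JDN 1728536.
JDN 1728536 mod 7 = 5, and JDN 0 was a Monday, so this is a Saturday.

Saturday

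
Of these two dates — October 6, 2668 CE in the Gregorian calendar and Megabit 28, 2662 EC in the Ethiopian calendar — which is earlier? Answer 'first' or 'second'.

first

Converting both to JDN: 2695806 vs 2696358; the smaller is the first.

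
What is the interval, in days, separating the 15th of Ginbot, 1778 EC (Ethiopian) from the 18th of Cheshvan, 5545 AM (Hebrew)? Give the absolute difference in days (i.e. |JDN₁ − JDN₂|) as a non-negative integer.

First date → JDN 2373524; second date → JDN 2372959.
The interval is |2373524 − 2372959| = 565 days.

565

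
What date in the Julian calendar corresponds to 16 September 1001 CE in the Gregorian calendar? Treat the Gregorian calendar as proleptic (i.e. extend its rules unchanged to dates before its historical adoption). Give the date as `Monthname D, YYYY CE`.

For dates in this range the Gregorian date is 6 days ahead of the Julian.
16 September 1001 Gregorian − 6 days → 10 September 1001 Julian.

September 10, 1001 CE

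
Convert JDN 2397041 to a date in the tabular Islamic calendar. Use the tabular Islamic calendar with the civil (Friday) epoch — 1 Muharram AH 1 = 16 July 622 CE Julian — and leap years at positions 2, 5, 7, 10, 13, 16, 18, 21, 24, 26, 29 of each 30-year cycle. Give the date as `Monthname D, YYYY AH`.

Dhu al-Hijjah 3, 1266 AH

The Gregorian equivalent of JDN 2397041 is 10 October 1850.
In the tabular Islamic calendar that day is Dhu al-Hijjah 3, 1266 AH.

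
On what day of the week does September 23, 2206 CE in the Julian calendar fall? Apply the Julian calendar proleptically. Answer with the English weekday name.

Equivalently 8 October 2206 Gregorian, JDN 2527065.
Since JDN mod 7 = 2 (0 = Monday), the day is Wednesday.

Wednesday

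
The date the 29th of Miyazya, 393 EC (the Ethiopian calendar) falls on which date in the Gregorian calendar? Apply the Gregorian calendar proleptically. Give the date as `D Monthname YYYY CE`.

25 April 401 CE

Both dates share Julian Day Number 1867637; in the Gregorian calendar that is 25 April 401 CE.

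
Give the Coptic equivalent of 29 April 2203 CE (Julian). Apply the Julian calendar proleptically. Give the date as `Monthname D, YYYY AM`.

Both dates share Julian Day Number 2525822; in the Coptic calendar that is 4 Pashons 1919 AM.

Pashons 4, 1919 AM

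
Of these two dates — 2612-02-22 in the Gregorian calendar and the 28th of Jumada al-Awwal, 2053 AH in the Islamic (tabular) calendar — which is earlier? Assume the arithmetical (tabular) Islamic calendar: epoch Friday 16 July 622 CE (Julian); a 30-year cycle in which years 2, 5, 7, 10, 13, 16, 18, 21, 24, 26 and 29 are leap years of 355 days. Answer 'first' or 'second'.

first

Converting both to JDN: 2675125 vs 2675745; the smaller is the first.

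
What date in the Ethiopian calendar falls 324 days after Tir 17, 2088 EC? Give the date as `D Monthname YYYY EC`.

JDN of Tir 17, 2088 EC = 2486634.
2486634 + 324 = 2486958.
JDN 2486958 in the Ethiopian calendar is 6 Tahsas 2089 EC.

6 Tahsas 2089 EC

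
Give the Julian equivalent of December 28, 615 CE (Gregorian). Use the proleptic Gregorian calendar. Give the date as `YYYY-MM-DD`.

0615-12-25

At this point the Julian calendar is 3 days behind the Gregorian.
28 December 615 Gregorian − 3 days → 25 December 615 Julian.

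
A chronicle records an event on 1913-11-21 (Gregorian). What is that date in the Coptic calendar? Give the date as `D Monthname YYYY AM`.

12 Hathor 1630 AM

Julian Day Number of the source date = 2420093.
Converting JDN 2420093 to the Coptic calendar gives 12 Hathor 1630 AM.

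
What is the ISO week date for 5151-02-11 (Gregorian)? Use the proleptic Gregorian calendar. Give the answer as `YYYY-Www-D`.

The weekday is Sunday (ISO weekday 7).
That Sunday belongs to ISO week 6 of ISO year 5151.

5151-W06-7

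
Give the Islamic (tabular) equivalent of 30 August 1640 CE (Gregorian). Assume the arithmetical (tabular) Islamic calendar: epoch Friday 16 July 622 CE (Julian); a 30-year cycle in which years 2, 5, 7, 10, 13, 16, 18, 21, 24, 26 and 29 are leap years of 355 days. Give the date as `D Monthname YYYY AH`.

12 Jumada al-Awwal 1050 AH

Both dates share Julian Day Number 2320300; in the tabular Islamic calendar that is 12 Jumada al-Awwal 1050 AH.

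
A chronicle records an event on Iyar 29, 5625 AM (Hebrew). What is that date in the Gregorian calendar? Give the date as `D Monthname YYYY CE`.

25 May 1865 CE

Julian Day Number of the source date = 2402382.
Converting JDN 2402382 to the Gregorian calendar gives 25 May 1865 CE.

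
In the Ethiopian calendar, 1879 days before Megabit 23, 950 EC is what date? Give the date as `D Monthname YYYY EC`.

Counting 1879 days back from JDN 2071045 reaches JDN 2069166, which is 30 Tir 945 EC.

30 Tir 945 EC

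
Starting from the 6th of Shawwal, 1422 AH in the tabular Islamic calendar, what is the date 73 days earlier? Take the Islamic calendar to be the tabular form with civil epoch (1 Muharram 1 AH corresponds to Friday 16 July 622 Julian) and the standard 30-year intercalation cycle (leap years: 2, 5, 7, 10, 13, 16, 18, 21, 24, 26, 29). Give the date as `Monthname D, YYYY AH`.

Rajab 22, 1422 AH

JDN of the 6th of Shawwal, 1422 AH = 2452266.
2452266 − 73 = 2452193.
JDN 2452193 in the tabular Islamic calendar is Rajab 22, 1422 AH.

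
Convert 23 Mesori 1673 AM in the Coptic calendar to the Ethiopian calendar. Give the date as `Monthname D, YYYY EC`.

Both dates share Julian Day Number 2436080; in the Ethiopian calendar that is 23 Nehase 1949 EC.

Nehase 23, 1949 EC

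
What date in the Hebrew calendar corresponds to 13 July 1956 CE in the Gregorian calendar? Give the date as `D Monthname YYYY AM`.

5 Av 5716 AM

Julian Day Number of the source date = 2435668.
Converting JDN 2435668 to the Hebrew calendar gives 5 Av 5716 AM.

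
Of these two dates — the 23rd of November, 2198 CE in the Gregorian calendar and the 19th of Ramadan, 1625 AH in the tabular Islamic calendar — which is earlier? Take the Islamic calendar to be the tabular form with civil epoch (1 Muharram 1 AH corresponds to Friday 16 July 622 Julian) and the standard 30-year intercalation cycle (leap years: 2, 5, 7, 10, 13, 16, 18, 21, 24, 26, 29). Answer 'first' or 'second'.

second

The two dates have Julian Day Numbers 2524190 and 2524185 respectively.
Since 2524185 < 2524190, the second date comes first.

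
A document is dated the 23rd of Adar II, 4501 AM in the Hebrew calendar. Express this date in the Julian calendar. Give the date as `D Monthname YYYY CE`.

The source date corresponds to 20 March 741 in the proleptic Gregorian calendar (JDN 1991783).
That day falls on 16 March 741 CE in the Julian calendar.

16 March 741 CE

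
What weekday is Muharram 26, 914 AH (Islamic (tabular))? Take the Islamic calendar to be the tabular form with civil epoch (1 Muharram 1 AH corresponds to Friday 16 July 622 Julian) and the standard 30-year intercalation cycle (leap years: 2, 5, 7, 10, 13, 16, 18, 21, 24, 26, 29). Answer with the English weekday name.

Equivalently 6 June 1508 Gregorian, JDN 2272002.
JDN 2272002 mod 7 = 5, and JDN 0 was a Monday, so this is a Saturday.

Saturday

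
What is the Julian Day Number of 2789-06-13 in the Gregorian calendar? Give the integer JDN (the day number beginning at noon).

2739885

JDN 2451545 is 1 January 2000 CE (Gregorian); the target day is +288340 days from there, so JDN = 2739885.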